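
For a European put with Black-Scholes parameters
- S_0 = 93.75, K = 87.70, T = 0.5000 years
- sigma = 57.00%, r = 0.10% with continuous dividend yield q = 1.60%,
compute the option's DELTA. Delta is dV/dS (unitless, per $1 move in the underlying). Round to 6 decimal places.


Answer: Delta = -0.360860

Derivation:
d1 = 0.3484293859; d2 = -0.0546214794
phi(d1) = 0.3754462158; exp(-qT) = 0.9920319148; exp(-rT) = 0.9995001250
N(-d1) = 0.3637588684
Delta = -exp(-qT) * N(-d1) = -0.9920319148 * 0.3637588684 = -0.360860


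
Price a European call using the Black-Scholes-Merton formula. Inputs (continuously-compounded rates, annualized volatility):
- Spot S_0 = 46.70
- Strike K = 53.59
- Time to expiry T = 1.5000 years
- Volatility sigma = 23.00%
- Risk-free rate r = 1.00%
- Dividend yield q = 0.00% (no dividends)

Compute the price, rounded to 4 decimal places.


Answer: Price = 3.0414

Derivation:
d1 = (ln(S/K) + (r - q + 0.5*sigma^2) * T) / (sigma * sqrt(T)) = -0.29444755
d2 = d1 - sigma * sqrt(T) = -0.57613887
exp(-rT) = 0.98511194; exp(-qT) = 1.00000000
C = S_0 * exp(-qT) * N(d1) - K * exp(-rT) * N(d2)
N(d1) = 0.38420797; N(d2) = 0.28226066
C = 46.7000 * 1.00000000 * 0.38420797 - 53.5900 * 0.98511194 * 0.28226066 = 3.0414


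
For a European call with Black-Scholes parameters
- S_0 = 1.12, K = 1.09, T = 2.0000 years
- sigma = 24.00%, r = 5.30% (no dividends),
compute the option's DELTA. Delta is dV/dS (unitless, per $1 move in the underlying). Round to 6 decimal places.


d1 = 0.5620054912; d2 = 0.2225942362
phi(d1) = 0.3406622985; exp(-qT) = 1.0000000000; exp(-rT) = 0.8994246481
N(d1) = 0.7129438611
Delta = exp(-qT) * N(d1) = 1.0000000000 * 0.7129438611 = 0.712944

Answer: Delta = 0.712944


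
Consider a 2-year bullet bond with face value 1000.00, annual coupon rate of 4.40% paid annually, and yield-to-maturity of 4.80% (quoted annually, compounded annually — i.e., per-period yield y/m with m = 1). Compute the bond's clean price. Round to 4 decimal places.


Answer: Price = 992.5412

Derivation:
Coupon per period c = face * coupon_rate / m = 44.000000
Periods per year m = 1; per-period yield y/m = 0.048000
Number of cashflows N = 2
Cashflows (t years, CF_t, discount factor 1/(1+y/m)^(m*t), PV):
  t = 1.0000: CF_t = 44.000000, DF = 0.954198, PV = 41.984733
  t = 2.0000: CF_t = 1044.000000, DF = 0.910495, PV = 950.556494
Price P = sum_t PV_t = 992.541227


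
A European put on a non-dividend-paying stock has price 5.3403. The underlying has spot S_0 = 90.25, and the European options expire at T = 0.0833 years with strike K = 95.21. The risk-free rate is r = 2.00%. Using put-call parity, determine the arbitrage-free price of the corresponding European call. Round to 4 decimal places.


Answer: Call price = 0.5388

Derivation:
Put-call parity: C - P = S_0 * exp(-qT) - K * exp(-rT).
S_0 * exp(-qT) = 90.2500 * 1.00000000 = 90.25000000
K * exp(-rT) = 95.2100 * 0.99833539 = 95.05151220
C = P + S*exp(-qT) - K*exp(-rT)
C = 5.3403 + 90.25000000 - 95.05151220 = 0.5388


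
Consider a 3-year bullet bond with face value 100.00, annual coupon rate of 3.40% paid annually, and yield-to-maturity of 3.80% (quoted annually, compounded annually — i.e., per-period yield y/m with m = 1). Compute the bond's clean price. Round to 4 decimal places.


Answer: Price = 98.8857

Derivation:
Coupon per period c = face * coupon_rate / m = 3.400000
Periods per year m = 1; per-period yield y/m = 0.038000
Number of cashflows N = 3
Cashflows (t years, CF_t, discount factor 1/(1+y/m)^(m*t), PV):
  t = 1.0000: CF_t = 3.400000, DF = 0.963391, PV = 3.275530
  t = 2.0000: CF_t = 3.400000, DF = 0.928122, PV = 3.155616
  t = 3.0000: CF_t = 103.400000, DF = 0.894145, PV = 92.454590
Price P = sum_t PV_t = 98.885737


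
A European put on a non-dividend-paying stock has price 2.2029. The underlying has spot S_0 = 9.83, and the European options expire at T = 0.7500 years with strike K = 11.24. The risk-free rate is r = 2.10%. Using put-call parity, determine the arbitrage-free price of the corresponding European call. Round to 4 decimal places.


Put-call parity: C - P = S_0 * exp(-qT) - K * exp(-rT).
S_0 * exp(-qT) = 9.8300 * 1.00000000 = 9.83000000
K * exp(-rT) = 11.2400 * 0.98437338 = 11.06435682
C = P + S*exp(-qT) - K*exp(-rT)
C = 2.2029 + 9.83000000 - 11.06435682 = 0.9685

Answer: Call price = 0.9685


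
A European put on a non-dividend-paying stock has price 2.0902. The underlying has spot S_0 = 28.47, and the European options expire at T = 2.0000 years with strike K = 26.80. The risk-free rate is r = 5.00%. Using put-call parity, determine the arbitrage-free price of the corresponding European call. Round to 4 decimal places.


Put-call parity: C - P = S_0 * exp(-qT) - K * exp(-rT).
S_0 * exp(-qT) = 28.4700 * 1.00000000 = 28.47000000
K * exp(-rT) = 26.8000 * 0.90483742 = 24.24964280
C = P + S*exp(-qT) - K*exp(-rT)
C = 2.0902 + 28.47000000 - 24.24964280 = 6.3106

Answer: Call price = 6.3106


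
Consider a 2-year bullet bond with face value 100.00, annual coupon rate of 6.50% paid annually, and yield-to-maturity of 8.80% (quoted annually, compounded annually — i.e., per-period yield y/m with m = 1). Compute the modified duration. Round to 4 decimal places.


Answer: Modified duration = 1.7810

Derivation:
Coupon per period c = face * coupon_rate / m = 6.500000
Periods per year m = 1; per-period yield y/m = 0.088000
Number of cashflows N = 2
Cashflows (t years, CF_t, discount factor 1/(1+y/m)^(m*t), PV):
  t = 1.0000: CF_t = 6.500000, DF = 0.919118, PV = 5.974265
  t = 2.0000: CF_t = 106.500000, DF = 0.844777, PV = 89.968777
Price P = sum_t PV_t = 95.943042
First compute Macaulay numerator sum_t t * PV_t:
  t * PV_t at t = 1.0000: 5.974265
  t * PV_t at t = 2.0000: 179.937554
Macaulay duration D = 185.911819 / 95.943042 = 1.937731
Modified duration = D / (1 + y/m) = 1.937731 / (1 + 0.088000) = 1.781003


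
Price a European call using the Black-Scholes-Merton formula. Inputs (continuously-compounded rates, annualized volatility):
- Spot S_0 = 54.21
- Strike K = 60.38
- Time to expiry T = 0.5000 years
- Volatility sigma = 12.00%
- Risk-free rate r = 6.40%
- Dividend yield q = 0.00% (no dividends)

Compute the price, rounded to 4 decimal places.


d1 = (ln(S/K) + (r - q + 0.5*sigma^2) * T) / (sigma * sqrt(T)) = -0.85079714
d2 = d1 - sigma * sqrt(T) = -0.93564995
exp(-rT) = 0.96850658; exp(-qT) = 1.00000000
C = S_0 * exp(-qT) * N(d1) - K * exp(-rT) * N(d2)
N(d1) = 0.19744103; N(d2) = 0.17472672
C = 54.2100 * 1.00000000 * 0.19744103 - 60.3800 * 0.96850658 * 0.17472672 = 0.4855

Answer: Price = 0.4855


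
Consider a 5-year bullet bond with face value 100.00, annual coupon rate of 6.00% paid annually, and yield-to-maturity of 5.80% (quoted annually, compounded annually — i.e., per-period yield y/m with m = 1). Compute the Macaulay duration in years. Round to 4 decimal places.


Coupon per period c = face * coupon_rate / m = 6.000000
Periods per year m = 1; per-period yield y/m = 0.058000
Number of cashflows N = 5
Cashflows (t years, CF_t, discount factor 1/(1+y/m)^(m*t), PV):
  t = 1.0000: CF_t = 6.000000, DF = 0.945180, PV = 5.671078
  t = 2.0000: CF_t = 6.000000, DF = 0.893364, PV = 5.360187
  t = 3.0000: CF_t = 6.000000, DF = 0.844390, PV = 5.066339
  t = 4.0000: CF_t = 6.000000, DF = 0.798100, PV = 4.788600
  t = 5.0000: CF_t = 106.000000, DF = 0.754348, PV = 79.960873
Price P = sum_t PV_t = 100.847076
Macaulay numerator sum_t t * PV_t:
  t * PV_t at t = 1.0000: 5.671078
  t * PV_t at t = 2.0000: 10.720373
  t * PV_t at t = 3.0000: 15.199017
  t * PV_t at t = 4.0000: 19.154401
  t * PV_t at t = 5.0000: 399.804365
Macaulay duration D = (sum_t t * PV_t) / P = 450.549233 / 100.847076 = 4.467648

Answer: Macaulay duration = 4.4676 years


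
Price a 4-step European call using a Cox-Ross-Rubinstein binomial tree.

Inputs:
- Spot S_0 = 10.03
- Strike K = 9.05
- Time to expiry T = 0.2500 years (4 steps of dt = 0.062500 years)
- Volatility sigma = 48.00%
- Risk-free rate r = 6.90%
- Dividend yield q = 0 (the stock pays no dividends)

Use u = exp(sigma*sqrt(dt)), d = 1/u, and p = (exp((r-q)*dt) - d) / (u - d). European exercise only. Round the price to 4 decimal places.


Answer: Price = V(0,0) = 1.6256

Derivation:
dt = T/N = 0.062500
u = exp(sigma*sqrt(dt)) = 1.127497; d = 1/u = 0.886920
p = (exp((r-q)*dt) - d) / (u - d) = 0.488000
Discount per step: exp(-r*dt) = 0.995697
Stock lattice S(k, i) with i counting down-moves:
  k=0: S(0,0) = 10.0300
  k=1: S(1,0) = 11.3088; S(1,1) = 8.8958
  k=2: S(2,0) = 12.7506; S(2,1) = 10.0300; S(2,2) = 7.8899
  k=3: S(3,0) = 14.3763; S(3,1) = 11.3088; S(3,2) = 8.8958; S(3,3) = 6.9977
  k=4: S(4,0) = 16.2092; S(4,1) = 12.7506; S(4,2) = 10.0300; S(4,3) = 7.8899; S(4,4) = 6.2064
Terminal payoffs V(N, i) = max(S_T - K, 0):
  V(4,0) = 7.159226; V(4,1) = 3.700629; V(4,2) = 0.980000; V(4,3) = 0.000000; V(4,4) = 0.000000
Backward induction: V(k, i) = exp(-r*dt) * [p * V(k+1, i) + (1-p) * V(k+1, i+1)].
  V(3,0) = exp(-r*dt) * [p*7.159226 + (1-p)*3.700629] = 5.365238
  V(3,1) = exp(-r*dt) * [p*3.700629 + (1-p)*0.980000] = 2.297738
  V(3,2) = exp(-r*dt) * [p*0.980000 + (1-p)*0.000000] = 0.476182
  V(3,3) = exp(-r*dt) * [p*0.000000 + (1-p)*0.000000] = 0.000000
  V(2,0) = exp(-r*dt) * [p*5.365238 + (1-p)*2.297738] = 3.778350
  V(2,1) = exp(-r*dt) * [p*2.297738 + (1-p)*0.476182] = 1.359228
  V(2,2) = exp(-r*dt) * [p*0.476182 + (1-p)*0.000000] = 0.231377
  V(1,0) = exp(-r*dt) * [p*3.778350 + (1-p)*1.359228] = 2.528831
  V(1,1) = exp(-r*dt) * [p*1.359228 + (1-p)*0.231377] = 0.778404
  V(0,0) = exp(-r*dt) * [p*2.528831 + (1-p)*0.778404] = 1.625588


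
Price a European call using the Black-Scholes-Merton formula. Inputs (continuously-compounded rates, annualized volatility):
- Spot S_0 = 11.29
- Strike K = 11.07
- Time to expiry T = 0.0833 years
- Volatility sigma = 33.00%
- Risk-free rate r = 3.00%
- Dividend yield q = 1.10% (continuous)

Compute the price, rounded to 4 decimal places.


Answer: Price = 0.5531

Derivation:
d1 = (ln(S/K) + (r - q + 0.5*sigma^2) * T) / (sigma * sqrt(T)) = 0.27085262
d2 = d1 - sigma * sqrt(T) = 0.17560888
exp(-rT) = 0.99750412; exp(-qT) = 0.99908412
C = S_0 * exp(-qT) * N(d1) - K * exp(-rT) * N(d2)
N(d1) = 0.60674781; N(d2) = 0.56969939
C = 11.2900 * 0.99908412 * 0.60674781 - 11.0700 * 0.99750412 * 0.56969939 = 0.5531


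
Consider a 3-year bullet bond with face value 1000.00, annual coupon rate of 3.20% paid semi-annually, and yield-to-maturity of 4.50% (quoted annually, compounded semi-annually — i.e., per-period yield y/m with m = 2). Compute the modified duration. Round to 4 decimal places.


Coupon per period c = face * coupon_rate / m = 16.000000
Periods per year m = 2; per-period yield y/m = 0.022500
Number of cashflows N = 6
Cashflows (t years, CF_t, discount factor 1/(1+y/m)^(m*t), PV):
  t = 0.5000: CF_t = 16.000000, DF = 0.977995, PV = 15.647922
  t = 1.0000: CF_t = 16.000000, DF = 0.956474, PV = 15.303591
  t = 1.5000: CF_t = 16.000000, DF = 0.935427, PV = 14.966837
  t = 2.0000: CF_t = 16.000000, DF = 0.914843, PV = 14.637494
  t = 2.5000: CF_t = 16.000000, DF = 0.894712, PV = 14.315397
  t = 3.0000: CF_t = 1016.000000, DF = 0.875024, PV = 889.024660
Price P = sum_t PV_t = 963.895901
First compute Macaulay numerator sum_t t * PV_t:
  t * PV_t at t = 0.5000: 7.823961
  t * PV_t at t = 1.0000: 15.303591
  t * PV_t at t = 1.5000: 22.450256
  t * PV_t at t = 2.0000: 29.274987
  t * PV_t at t = 2.5000: 35.788493
  t * PV_t at t = 3.0000: 2667.073981
Macaulay duration D = 2777.715268 / 963.895901 = 2.881759
Modified duration = D / (1 + y/m) = 2.881759 / (1 + 0.022500) = 2.818346

Answer: Modified duration = 2.8183


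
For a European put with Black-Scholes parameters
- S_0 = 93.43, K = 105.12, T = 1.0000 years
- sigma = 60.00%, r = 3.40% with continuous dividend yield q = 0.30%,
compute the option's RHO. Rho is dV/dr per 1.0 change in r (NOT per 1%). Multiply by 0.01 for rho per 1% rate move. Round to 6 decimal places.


d1 = 0.1551832301; d2 = -0.4448167699
phi(d1) = 0.3941674537; exp(-qT) = 0.9970044955; exp(-rT) = 0.9665715046
N(-d2) = 0.6717739129
Rho = -K*T*exp(-rT)*N(-d2) = -105.1200 * 1.0000 * 0.9665715046 * 0.6717739129 = -68.256258

Answer: Rho = -68.256258


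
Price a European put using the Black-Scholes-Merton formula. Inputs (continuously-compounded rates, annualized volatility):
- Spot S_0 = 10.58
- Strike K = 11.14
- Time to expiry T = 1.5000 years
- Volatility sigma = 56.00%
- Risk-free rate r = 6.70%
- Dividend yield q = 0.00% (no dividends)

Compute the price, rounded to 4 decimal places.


d1 = (ln(S/K) + (r - q + 0.5*sigma^2) * T) / (sigma * sqrt(T)) = 0.41426003
d2 = d1 - sigma * sqrt(T) = -0.27159710
exp(-rT) = 0.90438511; exp(-qT) = 1.00000000
P = K * exp(-rT) * N(-d2) - S_0 * exp(-qT) * N(-d1)
N(-d1) = 0.33934184; N(-d2) = 0.60703409
P = 11.1400 * 0.90438511 * 0.60703409 - 10.5800 * 1.00000000 * 0.33934184 = 2.5255

Answer: Price = 2.5255


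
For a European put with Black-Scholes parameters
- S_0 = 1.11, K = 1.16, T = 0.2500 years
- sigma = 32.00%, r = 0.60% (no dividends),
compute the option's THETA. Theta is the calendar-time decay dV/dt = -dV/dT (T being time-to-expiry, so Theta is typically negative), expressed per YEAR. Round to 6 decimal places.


d1 = -0.1859999362; d2 = -0.3459999362
phi(d1) = 0.3921007247; exp(-qT) = 1.0000000000; exp(-rT) = 0.9985011244
Theta = -S*exp(-qT)*phi(d1)*sigma/(2*sqrt(T)) + r*K*exp(-rT)*N(-d2) - q*S*exp(-qT)*N(-d1)
N(-d1) = 0.5737775943; N(-d2) = 0.6353286187; sqrt(T) = 0.5000000000
Term 1 = -1.1100 * 1.0000000000 * 0.3921007247 * 0.3200 / (2 * 0.5000000000) = -0.1392741774
Term 2 = 0.0060 * 1.1600 * 0.9985011244 * 0.6353286187 = 0.0044152593
Term 3 = 0 (no dividend yield, q = 0)
Theta = -0.1392741774 + (0.0044152593) + (0.0000000000) = -0.134859

Answer: Theta = -0.134859


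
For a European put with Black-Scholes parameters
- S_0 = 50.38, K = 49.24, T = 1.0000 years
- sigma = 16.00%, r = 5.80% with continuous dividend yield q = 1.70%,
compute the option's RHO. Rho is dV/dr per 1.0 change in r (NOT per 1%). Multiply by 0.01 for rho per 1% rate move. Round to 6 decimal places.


Answer: Rho = -17.412861

Derivation:
d1 = 0.4792998101; d2 = 0.3192998101
phi(d1) = 0.3556519528; exp(-qT) = 0.9831436846; exp(-rT) = 0.9436499474
N(-d2) = 0.3747495884
Rho = -K*T*exp(-rT)*N(-d2) = -49.2400 * 1.0000 * 0.9436499474 * 0.3747495884 = -17.412861


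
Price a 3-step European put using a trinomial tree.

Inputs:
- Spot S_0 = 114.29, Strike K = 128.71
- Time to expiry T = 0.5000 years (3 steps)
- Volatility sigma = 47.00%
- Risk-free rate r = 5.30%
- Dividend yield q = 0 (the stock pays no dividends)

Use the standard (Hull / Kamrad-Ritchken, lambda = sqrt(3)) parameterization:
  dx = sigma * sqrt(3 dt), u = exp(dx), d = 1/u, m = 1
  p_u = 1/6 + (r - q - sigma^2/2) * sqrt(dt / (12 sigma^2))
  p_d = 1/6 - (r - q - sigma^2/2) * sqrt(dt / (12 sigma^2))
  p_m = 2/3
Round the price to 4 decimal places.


dt = T/N = 0.166667; dx = sigma*sqrt(3*dt) = 0.332340
u = exp(dx) = 1.394227; d = 1/u = 0.717243
p_u = 0.152261, p_m = 0.666667, p_d = 0.181072
Discount per step: exp(-r*dt) = 0.991206
Stock lattice S(k, j) with j the centered position index:
  k=0: S(0,+0) = 114.2900
  k=1: S(1,-1) = 81.9737; S(1,+0) = 114.2900; S(1,+1) = 159.3462
  k=2: S(2,-2) = 58.7951; S(2,-1) = 81.9737; S(2,+0) = 114.2900; S(2,+1) = 159.3462; S(2,+2) = 222.1648
  k=3: S(3,-3) = 42.1704; S(3,-2) = 58.7951; S(3,-1) = 81.9737; S(3,+0) = 114.2900; S(3,+1) = 159.3462; S(3,+2) = 222.1648; S(3,+3) = 309.7482
Terminal payoffs V(N, j) = max(K - S_T, 0):
  V(3,-3) = 86.539602; V(3,-2) = 69.914889; V(3,-1) = 46.736265; V(3,+0) = 14.420000; V(3,+1) = 0.000000; V(3,+2) = 0.000000; V(3,+3) = 0.000000
Backward induction: V(k, j) = exp(-r*dt) * [p_u * V(k+1, j+1) + p_m * V(k+1, j) + p_d * V(k+1, j-1)]
  V(2,-2) = exp(-r*dt) * [p_u*46.736265 + p_m*69.914889 + p_d*86.539602] = 68.785656
  V(2,-1) = exp(-r*dt) * [p_u*14.420000 + p_m*46.736265 + p_d*69.914889] = 45.608096
  V(2,+0) = exp(-r*dt) * [p_u*0.000000 + p_m*14.420000 + p_d*46.736265] = 17.916998
  V(2,+1) = exp(-r*dt) * [p_u*0.000000 + p_m*0.000000 + p_d*14.420000] = 2.588097
  V(2,+2) = exp(-r*dt) * [p_u*0.000000 + p_m*0.000000 + p_d*0.000000] = 0.000000
  V(1,-1) = exp(-r*dt) * [p_u*17.916998 + p_m*45.608096 + p_d*68.785656] = 45.187698
  V(1,+0) = exp(-r*dt) * [p_u*2.588097 + p_m*17.916998 + p_d*45.608096] = 20.415946
  V(1,+1) = exp(-r*dt) * [p_u*0.000000 + p_m*2.588097 + p_d*17.916998] = 4.925961
  V(0,+0) = exp(-r*dt) * [p_u*4.925961 + p_m*20.415946 + p_d*45.187698] = 22.344642

Answer: Price = V(0,0) = 22.3446


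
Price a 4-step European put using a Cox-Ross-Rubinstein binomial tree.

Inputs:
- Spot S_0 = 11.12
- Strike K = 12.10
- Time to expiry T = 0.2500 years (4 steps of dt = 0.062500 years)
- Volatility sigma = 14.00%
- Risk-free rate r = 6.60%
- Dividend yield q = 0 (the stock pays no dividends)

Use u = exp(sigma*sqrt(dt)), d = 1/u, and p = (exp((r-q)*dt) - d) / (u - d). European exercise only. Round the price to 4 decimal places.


Answer: Price = V(0,0) = 0.8443

Derivation:
dt = T/N = 0.062500
u = exp(sigma*sqrt(dt)) = 1.035620; d = 1/u = 0.965605
p = (exp((r-q)*dt) - d) / (u - d) = 0.550289
Discount per step: exp(-r*dt) = 0.995883
Stock lattice S(k, i) with i counting down-moves:
  k=0: S(0,0) = 11.1200
  k=1: S(1,0) = 11.5161; S(1,1) = 10.7375
  k=2: S(2,0) = 11.9263; S(2,1) = 11.1200; S(2,2) = 10.3682
  k=3: S(3,0) = 12.3511; S(3,1) = 11.5161; S(3,2) = 10.7375; S(3,3) = 10.0116
  k=4: S(4,0) = 12.7910; S(4,1) = 11.9263; S(4,2) = 11.1200; S(4,3) = 10.3682; S(4,4) = 9.6673
Terminal payoffs V(N, i) = max(K - S_T, 0):
  V(4,0) = 0.000000; V(4,1) = 0.173709; V(4,2) = 0.980000; V(4,3) = 1.731781; V(4,4) = 2.432736
Backward induction: V(k, i) = exp(-r*dt) * [p * V(k+1, i) + (1-p) * V(k+1, i+1)].
  V(3,0) = exp(-r*dt) * [p*0.000000 + (1-p)*0.173709] = 0.077797
  V(3,1) = exp(-r*dt) * [p*0.173709 + (1-p)*0.980000] = 0.534099
  V(3,2) = exp(-r*dt) * [p*0.980000 + (1-p)*1.731781] = 1.312658
  V(3,3) = exp(-r*dt) * [p*1.731781 + (1-p)*2.432736] = 2.038582
  V(2,0) = exp(-r*dt) * [p*0.077797 + (1-p)*0.534099] = 0.281836
  V(2,1) = exp(-r*dt) * [p*0.534099 + (1-p)*1.312658] = 0.880586
  V(2,2) = exp(-r*dt) * [p*1.312658 + (1-p)*2.038582] = 1.632366
  V(1,0) = exp(-r*dt) * [p*0.281836 + (1-p)*0.880586] = 0.548832
  V(1,1) = exp(-r*dt) * [p*0.880586 + (1-p)*1.632366] = 1.213653
  V(0,0) = exp(-r*dt) * [p*0.548832 + (1-p)*1.213653] = 0.844319


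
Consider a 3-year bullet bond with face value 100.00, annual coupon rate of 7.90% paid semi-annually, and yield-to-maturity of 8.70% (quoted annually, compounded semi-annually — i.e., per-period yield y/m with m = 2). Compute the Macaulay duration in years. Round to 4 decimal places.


Answer: Macaulay duration = 2.7257 years

Derivation:
Coupon per period c = face * coupon_rate / m = 3.950000
Periods per year m = 2; per-period yield y/m = 0.043500
Number of cashflows N = 6
Cashflows (t years, CF_t, discount factor 1/(1+y/m)^(m*t), PV):
  t = 0.5000: CF_t = 3.950000, DF = 0.958313, PV = 3.785338
  t = 1.0000: CF_t = 3.950000, DF = 0.918365, PV = 3.627540
  t = 1.5000: CF_t = 3.950000, DF = 0.880081, PV = 3.476320
  t = 2.0000: CF_t = 3.950000, DF = 0.843393, PV = 3.331404
  t = 2.5000: CF_t = 3.950000, DF = 0.808235, PV = 3.192529
  t = 3.0000: CF_t = 103.950000, DF = 0.774543, PV = 80.513698
Price P = sum_t PV_t = 97.926828
Macaulay numerator sum_t t * PV_t:
  t * PV_t at t = 0.5000: 1.892669
  t * PV_t at t = 1.0000: 3.627540
  t * PV_t at t = 1.5000: 5.214480
  t * PV_t at t = 2.0000: 6.662808
  t * PV_t at t = 2.5000: 7.981322
  t * PV_t at t = 3.0000: 241.541093
Macaulay duration D = (sum_t t * PV_t) / P = 266.919912 / 97.926828 = 2.725708


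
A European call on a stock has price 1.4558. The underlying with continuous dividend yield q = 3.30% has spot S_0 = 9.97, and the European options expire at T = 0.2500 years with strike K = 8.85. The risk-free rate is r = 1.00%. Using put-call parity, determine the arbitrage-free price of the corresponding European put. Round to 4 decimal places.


Answer: Put price = 0.3956

Derivation:
Put-call parity: C - P = S_0 * exp(-qT) - K * exp(-rT).
S_0 * exp(-qT) = 9.9700 * 0.99178394 = 9.88808586
K * exp(-rT) = 8.8500 * 0.99750312 = 8.82790263
P = C - S*exp(-qT) + K*exp(-rT)
P = 1.4558 - 9.88808586 + 8.82790263 = 0.3956


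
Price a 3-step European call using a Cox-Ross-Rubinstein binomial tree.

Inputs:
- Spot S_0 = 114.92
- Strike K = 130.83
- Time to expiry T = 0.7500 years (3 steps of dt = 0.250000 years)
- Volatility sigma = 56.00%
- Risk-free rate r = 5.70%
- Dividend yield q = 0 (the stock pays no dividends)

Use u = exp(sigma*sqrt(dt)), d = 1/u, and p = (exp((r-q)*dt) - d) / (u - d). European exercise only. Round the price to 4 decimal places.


dt = T/N = 0.250000
u = exp(sigma*sqrt(dt)) = 1.323130; d = 1/u = 0.755784
p = (exp((r-q)*dt) - d) / (u - d) = 0.455751
Discount per step: exp(-r*dt) = 0.985851
Stock lattice S(k, i) with i counting down-moves:
  k=0: S(0,0) = 114.9200
  k=1: S(1,0) = 152.0541; S(1,1) = 86.8547
  k=2: S(2,0) = 201.1873; S(2,1) = 114.9200; S(2,2) = 65.6433
  k=3: S(3,0) = 266.1969; S(3,1) = 152.0541; S(3,2) = 86.8547; S(3,3) = 49.6122
Terminal payoffs V(N, i) = max(S_T - K, 0):
  V(3,0) = 135.366893; V(3,1) = 21.224078; V(3,2) = 0.000000; V(3,3) = 0.000000
Backward induction: V(k, i) = exp(-r*dt) * [p * V(k+1, i) + (1-p) * V(k+1, i+1)].
  V(2,0) = exp(-r*dt) * [p*135.366893 + (1-p)*21.224078] = 72.208391
  V(2,1) = exp(-r*dt) * [p*21.224078 + (1-p)*0.000000] = 9.536024
  V(2,2) = exp(-r*dt) * [p*0.000000 + (1-p)*0.000000] = 0.000000
  V(1,0) = exp(-r*dt) * [p*72.208391 + (1-p)*9.536024] = 37.559928
  V(1,1) = exp(-r*dt) * [p*9.536024 + (1-p)*0.000000] = 4.284556
  V(0,0) = exp(-r*dt) * [p*37.559928 + (1-p)*4.284556] = 19.174630

Answer: Price = V(0,0) = 19.1746


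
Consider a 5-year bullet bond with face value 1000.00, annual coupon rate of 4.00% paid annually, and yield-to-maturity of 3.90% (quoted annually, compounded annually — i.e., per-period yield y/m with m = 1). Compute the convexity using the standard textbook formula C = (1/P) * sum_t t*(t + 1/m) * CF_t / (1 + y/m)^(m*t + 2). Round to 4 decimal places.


Coupon per period c = face * coupon_rate / m = 40.000000
Periods per year m = 1; per-period yield y/m = 0.039000
Number of cashflows N = 5
Cashflows (t years, CF_t, discount factor 1/(1+y/m)^(m*t), PV):
  t = 1.0000: CF_t = 40.000000, DF = 0.962464, PV = 38.498556
  t = 2.0000: CF_t = 40.000000, DF = 0.926337, PV = 37.053471
  t = 3.0000: CF_t = 40.000000, DF = 0.891566, PV = 35.662628
  t = 4.0000: CF_t = 40.000000, DF = 0.858100, PV = 34.323993
  t = 5.0000: CF_t = 1040.000000, DF = 0.825890, PV = 858.925708
Price P = sum_t PV_t = 1004.464356
Convexity numerator sum_t t*(t + 1/m) * CF_t / (1+y/m)^(m*t + 2):
  t = 1.0000: term = 71.325257
  t = 2.0000: term = 205.943956
  t = 3.0000: term = 396.427250
  t = 4.0000: term = 635.911533
  t = 5.0000: term = 23869.634067
Convexity = (1/P) * sum = 25179.242063 / 1004.464356 = 25.067333

Answer: Convexity = 25.0673


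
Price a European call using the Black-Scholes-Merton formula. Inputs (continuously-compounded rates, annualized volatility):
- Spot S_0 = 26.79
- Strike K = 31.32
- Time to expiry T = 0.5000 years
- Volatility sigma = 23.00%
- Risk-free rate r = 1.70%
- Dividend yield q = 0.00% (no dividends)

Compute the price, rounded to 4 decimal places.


d1 = (ln(S/K) + (r - q + 0.5*sigma^2) * T) / (sigma * sqrt(T)) = -0.82702710
d2 = d1 - sigma * sqrt(T) = -0.98966166
exp(-rT) = 0.99153602; exp(-qT) = 1.00000000
C = S_0 * exp(-qT) * N(d1) - K * exp(-rT) * N(d2)
N(d1) = 0.20411085; N(d2) = 0.16116976
C = 26.7900 * 1.00000000 * 0.20411085 - 31.3200 * 0.99153602 * 0.16116976 = 0.4630

Answer: Price = 0.4630


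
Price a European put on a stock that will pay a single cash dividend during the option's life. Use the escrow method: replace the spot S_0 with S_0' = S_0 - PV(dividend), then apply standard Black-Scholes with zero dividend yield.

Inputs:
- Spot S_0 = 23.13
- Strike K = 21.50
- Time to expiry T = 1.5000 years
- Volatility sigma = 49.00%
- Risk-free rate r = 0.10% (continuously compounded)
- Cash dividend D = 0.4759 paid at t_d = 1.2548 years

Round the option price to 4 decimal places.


Answer: Price = 4.6304

Derivation:
PV(D) = D * exp(-r * t_d) = 0.4759 * 0.99874599 = 0.47530322
S_0' = S_0 - PV(D) = 23.1300 - 0.47530322 = 22.65469678
d1 = (ln(S_0'/K) + (r + sigma^2/2)*T) / (sigma*sqrt(T)) = 0.38973425
d2 = d1 - sigma*sqrt(T) = -0.21039074
exp(-rT) = 0.99850112
N(-d1) = 0.34836654; N(-d2) = 0.58331864
P = K * exp(-rT) * N(-d2) - S_0' * N(-d1) = 21.5000 * 0.99850112 * 0.58331864 - 22.65469678 * 0.34836654 = 4.6304


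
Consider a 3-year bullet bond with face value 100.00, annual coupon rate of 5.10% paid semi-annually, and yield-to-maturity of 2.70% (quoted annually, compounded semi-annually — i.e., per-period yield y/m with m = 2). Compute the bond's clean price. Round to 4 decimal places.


Answer: Price = 106.8717

Derivation:
Coupon per period c = face * coupon_rate / m = 2.550000
Periods per year m = 2; per-period yield y/m = 0.013500
Number of cashflows N = 6
Cashflows (t years, CF_t, discount factor 1/(1+y/m)^(m*t), PV):
  t = 0.5000: CF_t = 2.550000, DF = 0.986680, PV = 2.516034
  t = 1.0000: CF_t = 2.550000, DF = 0.973537, PV = 2.482520
  t = 1.5000: CF_t = 2.550000, DF = 0.960569, PV = 2.449452
  t = 2.0000: CF_t = 2.550000, DF = 0.947774, PV = 2.416825
  t = 2.5000: CF_t = 2.550000, DF = 0.935150, PV = 2.384632
  t = 3.0000: CF_t = 102.550000, DF = 0.922694, PV = 94.622223
Price P = sum_t PV_t = 106.871685


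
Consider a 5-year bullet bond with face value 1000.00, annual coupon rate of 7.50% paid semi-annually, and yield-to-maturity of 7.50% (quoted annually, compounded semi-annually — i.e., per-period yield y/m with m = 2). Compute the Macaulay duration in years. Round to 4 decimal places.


Answer: Macaulay duration = 4.2604 years

Derivation:
Coupon per period c = face * coupon_rate / m = 37.500000
Periods per year m = 2; per-period yield y/m = 0.037500
Number of cashflows N = 10
Cashflows (t years, CF_t, discount factor 1/(1+y/m)^(m*t), PV):
  t = 0.5000: CF_t = 37.500000, DF = 0.963855, PV = 36.144578
  t = 1.0000: CF_t = 37.500000, DF = 0.929017, PV = 34.838148
  t = 1.5000: CF_t = 37.500000, DF = 0.895438, PV = 33.578938
  t = 2.0000: CF_t = 37.500000, DF = 0.863073, PV = 32.365241
  t = 2.5000: CF_t = 37.500000, DF = 0.831878, PV = 31.195413
  t = 3.0000: CF_t = 37.500000, DF = 0.801810, PV = 30.067868
  t = 3.5000: CF_t = 37.500000, DF = 0.772829, PV = 28.981078
  t = 4.0000: CF_t = 37.500000, DF = 0.744895, PV = 27.933569
  t = 4.5000: CF_t = 37.500000, DF = 0.717971, PV = 26.923922
  t = 5.0000: CF_t = 1037.500000, DF = 0.692020, PV = 717.971246
Price P = sum_t PV_t = 1000.000000
Macaulay numerator sum_t t * PV_t:
  t * PV_t at t = 0.5000: 18.072289
  t * PV_t at t = 1.0000: 34.838148
  t * PV_t at t = 1.5000: 50.368406
  t * PV_t at t = 2.0000: 64.730482
  t * PV_t at t = 2.5000: 77.988533
  t * PV_t at t = 3.0000: 90.203604
  t * PV_t at t = 3.5000: 101.433772
  t * PV_t at t = 4.0000: 111.734275
  t * PV_t at t = 4.5000: 121.157648
  t * PV_t at t = 5.0000: 3589.856230
Macaulay duration D = (sum_t t * PV_t) / P = 4260.383387 / 1000.000000 = 4.260383


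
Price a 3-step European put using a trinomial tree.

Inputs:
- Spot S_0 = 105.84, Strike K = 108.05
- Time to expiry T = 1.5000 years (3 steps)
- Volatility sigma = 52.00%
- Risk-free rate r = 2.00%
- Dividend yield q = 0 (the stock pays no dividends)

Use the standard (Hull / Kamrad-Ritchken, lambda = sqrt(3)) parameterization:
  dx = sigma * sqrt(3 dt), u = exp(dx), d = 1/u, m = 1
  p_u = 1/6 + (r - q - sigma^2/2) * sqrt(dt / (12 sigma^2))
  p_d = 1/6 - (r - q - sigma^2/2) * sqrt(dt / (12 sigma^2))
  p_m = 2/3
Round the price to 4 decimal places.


Answer: Price = V(0,0) = 23.6455

Derivation:
dt = T/N = 0.500000; dx = sigma*sqrt(3*dt) = 0.636867
u = exp(dx) = 1.890549; d = 1/u = 0.528947
p_u = 0.121445, p_m = 0.666667, p_d = 0.211888
Discount per step: exp(-r*dt) = 0.990050
Stock lattice S(k, j) with j the centered position index:
  k=0: S(0,+0) = 105.8400
  k=1: S(1,-1) = 55.9837; S(1,+0) = 105.8400; S(1,+1) = 200.0957
  k=2: S(2,-2) = 29.6124; S(2,-1) = 55.9837; S(2,+0) = 105.8400; S(2,+1) = 200.0957; S(2,+2) = 378.2908
  k=3: S(3,-3) = 15.6634; S(3,-2) = 29.6124; S(3,-1) = 55.9837; S(3,+0) = 105.8400; S(3,+1) = 200.0957; S(3,+2) = 378.2908; S(3,+3) = 715.1773
Terminal payoffs V(N, j) = max(K - S_T, 0):
  V(3,-3) = 92.386604; V(3,-2) = 78.437580; V(3,-1) = 52.066266; V(3,+0) = 2.210000; V(3,+1) = 0.000000; V(3,+2) = 0.000000; V(3,+3) = 0.000000
Backward induction: V(k, j) = exp(-r*dt) * [p_u * V(k+1, j+1) + p_m * V(k+1, j) + p_d * V(k+1, j-1)]
  V(2,-2) = exp(-r*dt) * [p_u*52.066266 + p_m*78.437580 + p_d*92.386604] = 77.412530
  V(2,-1) = exp(-r*dt) * [p_u*2.210000 + p_m*52.066266 + p_d*78.437580] = 51.085801
  V(2,+0) = exp(-r*dt) * [p_u*0.000000 + p_m*2.210000 + p_d*52.066266] = 12.381119
  V(2,+1) = exp(-r*dt) * [p_u*0.000000 + p_m*0.000000 + p_d*2.210000] = 0.463613
  V(2,+2) = exp(-r*dt) * [p_u*0.000000 + p_m*0.000000 + p_d*0.000000] = 0.000000
  V(1,-1) = exp(-r*dt) * [p_u*12.381119 + p_m*51.085801 + p_d*77.412530] = 51.446570
  V(1,+0) = exp(-r*dt) * [p_u*0.463613 + p_m*12.381119 + p_d*51.085801] = 18.944457
  V(1,+1) = exp(-r*dt) * [p_u*0.000000 + p_m*0.463613 + p_d*12.381119] = 2.903307
  V(0,+0) = exp(-r*dt) * [p_u*2.903307 + p_m*18.944457 + p_d*51.446570] = 23.645501


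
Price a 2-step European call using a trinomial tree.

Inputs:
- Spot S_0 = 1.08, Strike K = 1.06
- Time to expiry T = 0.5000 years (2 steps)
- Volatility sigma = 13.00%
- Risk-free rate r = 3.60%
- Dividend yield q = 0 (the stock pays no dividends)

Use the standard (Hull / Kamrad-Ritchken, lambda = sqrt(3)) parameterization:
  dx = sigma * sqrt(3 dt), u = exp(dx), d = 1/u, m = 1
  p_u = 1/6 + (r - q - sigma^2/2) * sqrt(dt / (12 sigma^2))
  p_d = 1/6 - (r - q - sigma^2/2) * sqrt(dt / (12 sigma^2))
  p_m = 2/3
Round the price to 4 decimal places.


dt = T/N = 0.250000; dx = sigma*sqrt(3*dt) = 0.112583
u = exp(dx) = 1.119165; d = 1/u = 0.893523
p_u = 0.197255, p_m = 0.666667, p_d = 0.136078
Discount per step: exp(-r*dt) = 0.991040
Stock lattice S(k, j) with j the centered position index:
  k=0: S(0,+0) = 1.0800
  k=1: S(1,-1) = 0.9650; S(1,+0) = 1.0800; S(1,+1) = 1.2087
  k=2: S(2,-2) = 0.8623; S(2,-1) = 0.9650; S(2,+0) = 1.0800; S(2,+1) = 1.2087; S(2,+2) = 1.3527
Terminal payoffs V(N, j) = max(S_T - K, 0):
  V(2,-2) = 0.000000; V(2,-1) = 0.000000; V(2,+0) = 0.020000; V(2,+1) = 0.148699; V(2,+2) = 0.292734
Backward induction: V(k, j) = exp(-r*dt) * [p_u * V(k+1, j+1) + p_m * V(k+1, j) + p_d * V(k+1, j-1)]
  V(1,-1) = exp(-r*dt) * [p_u*0.020000 + p_m*0.000000 + p_d*0.000000] = 0.003910
  V(1,+0) = exp(-r*dt) * [p_u*0.148699 + p_m*0.020000 + p_d*0.000000] = 0.042283
  V(1,+1) = exp(-r*dt) * [p_u*0.292734 + p_m*0.148699 + p_d*0.020000] = 0.158167
  V(0,+0) = exp(-r*dt) * [p_u*0.158167 + p_m*0.042283 + p_d*0.003910] = 0.059383

Answer: Price = V(0,0) = 0.0594


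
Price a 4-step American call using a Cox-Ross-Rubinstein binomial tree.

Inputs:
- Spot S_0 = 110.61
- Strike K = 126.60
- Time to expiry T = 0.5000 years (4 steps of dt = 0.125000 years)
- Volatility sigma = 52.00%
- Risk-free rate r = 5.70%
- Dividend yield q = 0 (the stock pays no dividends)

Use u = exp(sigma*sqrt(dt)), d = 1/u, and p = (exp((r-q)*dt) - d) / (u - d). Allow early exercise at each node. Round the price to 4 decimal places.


dt = T/N = 0.125000
u = exp(sigma*sqrt(dt)) = 1.201833; d = 1/u = 0.832062
p = (exp((r-q)*dt) - d) / (u - d) = 0.473505
Discount per step: exp(-r*dt) = 0.992900
Stock lattice S(k, i) with i counting down-moves:
  k=0: S(0,0) = 110.6100
  k=1: S(1,0) = 132.9347; S(1,1) = 92.0344
  k=2: S(2,0) = 159.7653; S(2,1) = 110.6100; S(2,2) = 76.5784
  k=3: S(3,0) = 192.0112; S(3,1) = 132.9347; S(3,2) = 92.0344; S(3,3) = 63.7180
  k=4: S(4,0) = 230.7654; S(4,1) = 159.7653; S(4,2) = 110.6100; S(4,3) = 76.5784; S(4,4) = 53.0174
Terminal payoffs V(N, i) = max(S_T - K, 0):
  V(4,0) = 104.165387; V(4,1) = 33.165326; V(4,2) = 0.000000; V(4,3) = 0.000000; V(4,4) = 0.000000
Backward induction: V(k, i) = exp(-r*dt) * [p * V(k+1, i) + (1-p) * V(k+1, i+1)]; then take max(V_cont, immediate exercise) for American.
  V(3,0) = exp(-r*dt) * [p*104.165387 + (1-p)*33.165326] = 66.310036; exercise = 65.411217; V(3,0) = max -> 66.310036
  V(3,1) = exp(-r*dt) * [p*33.165326 + (1-p)*0.000000] = 15.592442; exercise = 6.334731; V(3,1) = max -> 15.592442
  V(3,2) = exp(-r*dt) * [p*0.000000 + (1-p)*0.000000] = 0.000000; exercise = 0.000000; V(3,2) = max -> 0.000000
  V(3,3) = exp(-r*dt) * [p*0.000000 + (1-p)*0.000000] = 0.000000; exercise = 0.000000; V(3,3) = max -> 0.000000
  V(2,0) = exp(-r*dt) * [p*66.310036 + (1-p)*15.592442] = 39.326256; exercise = 33.165326; V(2,0) = max -> 39.326256
  V(2,1) = exp(-r*dt) * [p*15.592442 + (1-p)*0.000000] = 7.330675; exercise = 0.000000; V(2,1) = max -> 7.330675
  V(2,2) = exp(-r*dt) * [p*0.000000 + (1-p)*0.000000] = 0.000000; exercise = 0.000000; V(2,2) = max -> 0.000000
  V(1,0) = exp(-r*dt) * [p*39.326256 + (1-p)*7.330675] = 22.321124; exercise = 6.334731; V(1,0) = max -> 22.321124
  V(1,1) = exp(-r*dt) * [p*7.330675 + (1-p)*0.000000] = 3.446465; exercise = 0.000000; V(1,1) = max -> 3.446465
  V(0,0) = exp(-r*dt) * [p*22.321124 + (1-p)*3.446465] = 12.295783; exercise = 0.000000; V(0,0) = max -> 12.295783

Answer: Price = V(0,0) = 12.2958


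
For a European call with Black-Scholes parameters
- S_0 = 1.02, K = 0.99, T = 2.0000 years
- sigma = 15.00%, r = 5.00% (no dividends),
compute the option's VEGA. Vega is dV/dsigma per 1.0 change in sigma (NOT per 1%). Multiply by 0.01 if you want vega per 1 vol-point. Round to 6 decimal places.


Answer: Vega = 0.444650

Derivation:
d1 = 0.7181987558; d2 = 0.5060667215
phi(d1) = 0.3082502704; exp(-qT) = 1.0000000000; exp(-rT) = 0.9048374180
Vega = S * exp(-qT) * phi(d1) * sqrt(T) = 1.0200 * 1.0000000000 * 0.3082502704 * 1.4142135624 = 0.444650


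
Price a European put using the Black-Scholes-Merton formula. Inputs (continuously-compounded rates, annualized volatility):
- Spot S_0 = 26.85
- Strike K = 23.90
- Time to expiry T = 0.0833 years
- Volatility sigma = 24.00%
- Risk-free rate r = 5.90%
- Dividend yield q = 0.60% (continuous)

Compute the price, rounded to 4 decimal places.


d1 = (ln(S/K) + (r - q + 0.5*sigma^2) * T) / (sigma * sqrt(T)) = 1.77861338
d2 = d1 - sigma * sqrt(T) = 1.70934521
exp(-rT) = 0.99509736; exp(-qT) = 0.99950032
P = K * exp(-rT) * N(-d2) - S_0 * exp(-qT) * N(-d1)
N(-d1) = 0.03765158; N(-d2) = 0.04369351
P = 23.9000 * 0.99509736 * 0.04369351 - 26.8500 * 0.99950032 * 0.03765158 = 0.0287

Answer: Price = 0.0287


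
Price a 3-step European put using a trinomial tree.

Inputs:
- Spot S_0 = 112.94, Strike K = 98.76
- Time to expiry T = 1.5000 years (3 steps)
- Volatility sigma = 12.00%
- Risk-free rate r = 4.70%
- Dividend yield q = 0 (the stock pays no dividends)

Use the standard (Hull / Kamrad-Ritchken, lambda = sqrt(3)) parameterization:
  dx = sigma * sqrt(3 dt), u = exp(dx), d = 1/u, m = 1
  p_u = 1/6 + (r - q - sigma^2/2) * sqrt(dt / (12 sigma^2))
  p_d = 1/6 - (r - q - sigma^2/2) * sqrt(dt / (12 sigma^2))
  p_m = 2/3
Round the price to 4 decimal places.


dt = T/N = 0.500000; dx = sigma*sqrt(3*dt) = 0.146969
u = exp(dx) = 1.158319; d = 1/u = 0.863320
p_u = 0.234368, p_m = 0.666667, p_d = 0.098965
Discount per step: exp(-r*dt) = 0.976774
Stock lattice S(k, j) with j the centered position index:
  k=0: S(0,+0) = 112.9400
  k=1: S(1,-1) = 97.5034; S(1,+0) = 112.9400; S(1,+1) = 130.8205
  k=2: S(2,-2) = 84.1767; S(2,-1) = 97.5034; S(2,+0) = 112.9400; S(2,+1) = 130.8205; S(2,+2) = 151.5318
  k=3: S(3,-3) = 72.6714; S(3,-2) = 84.1767; S(3,-1) = 97.5034; S(3,+0) = 112.9400; S(3,+1) = 130.8205; S(3,+2) = 151.5318; S(3,+3) = 175.5221
Terminal payoffs V(N, j) = max(K - S_T, 0):
  V(3,-3) = 26.088553; V(3,-2) = 14.583319; V(3,-1) = 1.256593; V(3,+0) = 0.000000; V(3,+1) = 0.000000; V(3,+2) = 0.000000; V(3,+3) = 0.000000
Backward induction: V(k, j) = exp(-r*dt) * [p_u * V(k+1, j+1) + p_m * V(k+1, j) + p_d * V(k+1, j-1)]
  V(2,-2) = exp(-r*dt) * [p_u*1.256593 + p_m*14.583319 + p_d*26.088553] = 12.305969
  V(2,-1) = exp(-r*dt) * [p_u*0.000000 + p_m*1.256593 + p_d*14.583319] = 2.227996
  V(2,+0) = exp(-r*dt) * [p_u*0.000000 + p_m*0.000000 + p_d*1.256593] = 0.121471
  V(2,+1) = exp(-r*dt) * [p_u*0.000000 + p_m*0.000000 + p_d*0.000000] = 0.000000
  V(2,+2) = exp(-r*dt) * [p_u*0.000000 + p_m*0.000000 + p_d*0.000000] = 0.000000
  V(1,-1) = exp(-r*dt) * [p_u*0.121471 + p_m*2.227996 + p_d*12.305969] = 2.668220
  V(1,+0) = exp(-r*dt) * [p_u*0.000000 + p_m*0.121471 + p_d*2.227996] = 0.294473
  V(1,+1) = exp(-r*dt) * [p_u*0.000000 + p_m*0.000000 + p_d*0.121471] = 0.011742
  V(0,+0) = exp(-r*dt) * [p_u*0.011742 + p_m*0.294473 + p_d*2.668220] = 0.452373

Answer: Price = V(0,0) = 0.4524


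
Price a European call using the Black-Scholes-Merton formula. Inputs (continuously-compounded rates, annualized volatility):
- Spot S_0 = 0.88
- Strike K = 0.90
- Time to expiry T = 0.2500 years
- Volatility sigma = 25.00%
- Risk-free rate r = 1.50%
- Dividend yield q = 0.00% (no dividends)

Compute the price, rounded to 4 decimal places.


Answer: Price = 0.0364

Derivation:
d1 = (ln(S/K) + (r - q + 0.5*sigma^2) * T) / (sigma * sqrt(T)) = -0.08728285
d2 = d1 - sigma * sqrt(T) = -0.21228285
exp(-rT) = 0.99625702; exp(-qT) = 1.00000000
C = S_0 * exp(-qT) * N(d1) - K * exp(-rT) * N(d2)
N(d1) = 0.46522334; N(d2) = 0.41594319
C = 0.8800 * 1.00000000 * 0.46522334 - 0.9000 * 0.99625702 * 0.41594319 = 0.0364


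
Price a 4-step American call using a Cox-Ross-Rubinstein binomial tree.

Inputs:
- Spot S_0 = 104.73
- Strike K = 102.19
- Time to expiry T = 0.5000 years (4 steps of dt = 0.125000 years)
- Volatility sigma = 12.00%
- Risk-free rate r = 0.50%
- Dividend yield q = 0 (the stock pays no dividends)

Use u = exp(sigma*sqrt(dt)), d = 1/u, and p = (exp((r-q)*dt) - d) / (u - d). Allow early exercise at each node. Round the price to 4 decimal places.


dt = T/N = 0.125000
u = exp(sigma*sqrt(dt)) = 1.043339; d = 1/u = 0.958461
p = (exp((r-q)*dt) - d) / (u - d) = 0.496761
Discount per step: exp(-r*dt) = 0.999375
Stock lattice S(k, i) with i counting down-moves:
  k=0: S(0,0) = 104.7300
  k=1: S(1,0) = 109.2689; S(1,1) = 100.3796
  k=2: S(2,0) = 114.0046; S(2,1) = 104.7300; S(2,2) = 96.2100
  k=3: S(3,0) = 118.9454; S(3,1) = 109.2689; S(3,2) = 100.3796; S(3,3) = 92.2135
  k=4: S(4,0) = 124.1004; S(4,1) = 114.0046; S(4,2) = 104.7300; S(4,3) = 96.2100; S(4,4) = 88.3830
Terminal payoffs V(N, i) = max(S_T - K, 0):
  V(4,0) = 21.910440; V(4,1) = 11.814557; V(4,2) = 2.540000; V(4,3) = 0.000000; V(4,4) = 0.000000
Backward induction: V(k, i) = exp(-r*dt) * [p * V(k+1, i) + (1-p) * V(k+1, i+1)]; then take max(V_cont, immediate exercise) for American.
  V(3,0) = exp(-r*dt) * [p*21.910440 + (1-p)*11.814557] = 16.819280; exercise = 16.755432; V(3,0) = max -> 16.819280
  V(3,1) = exp(-r*dt) * [p*11.814557 + (1-p)*2.540000] = 7.142771; exercise = 7.078922; V(3,1) = max -> 7.142771
  V(3,2) = exp(-r*dt) * [p*2.540000 + (1-p)*0.000000] = 1.260984; exercise = 0.000000; V(3,2) = max -> 1.260984
  V(3,3) = exp(-r*dt) * [p*0.000000 + (1-p)*0.000000] = 0.000000; exercise = 0.000000; V(3,3) = max -> 0.000000
  V(2,0) = exp(-r*dt) * [p*16.819280 + (1-p)*7.142771] = 11.942215; exercise = 11.814557; V(2,0) = max -> 11.942215
  V(2,1) = exp(-r*dt) * [p*7.142771 + (1-p)*1.260984] = 4.180211; exercise = 2.540000; V(2,1) = max -> 4.180211
  V(2,2) = exp(-r*dt) * [p*1.260984 + (1-p)*0.000000] = 0.626016; exercise = 0.000000; V(2,2) = max -> 0.626016
  V(1,0) = exp(-r*dt) * [p*11.942215 + (1-p)*4.180211] = 8.031049; exercise = 7.078922; V(1,0) = max -> 8.031049
  V(1,1) = exp(-r*dt) * [p*4.180211 + (1-p)*0.626016] = 2.390107; exercise = 0.000000; V(1,1) = max -> 2.390107
  V(0,0) = exp(-r*dt) * [p*8.031049 + (1-p)*2.390107] = 5.189062; exercise = 2.540000; V(0,0) = max -> 5.189062

Answer: Price = V(0,0) = 5.1891


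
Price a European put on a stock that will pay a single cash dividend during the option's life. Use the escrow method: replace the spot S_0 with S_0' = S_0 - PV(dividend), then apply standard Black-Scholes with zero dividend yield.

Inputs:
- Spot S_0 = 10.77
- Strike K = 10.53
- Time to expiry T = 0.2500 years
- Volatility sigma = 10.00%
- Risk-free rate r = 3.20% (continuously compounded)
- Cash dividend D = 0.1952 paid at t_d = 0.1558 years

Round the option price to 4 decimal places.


PV(D) = D * exp(-r * t_d) = 0.1952 * 0.99502681 = 0.19422923
S_0' = S_0 - PV(D) = 10.7700 - 0.19422923 = 10.57577077
d1 = (ln(S_0'/K) + (r + sigma^2/2)*T) / (sigma*sqrt(T)) = 0.27174564
d2 = d1 - sigma*sqrt(T) = 0.22174564
exp(-rT) = 0.99203191
N(-d1) = 0.39290880; N(-d2) = 0.41225595
P = K * exp(-rT) * N(-d2) - S_0' * N(-d1) = 10.5300 * 0.99203191 * 0.41225595 - 10.57577077 * 0.39290880 = 0.1512

Answer: Price = 0.1512
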